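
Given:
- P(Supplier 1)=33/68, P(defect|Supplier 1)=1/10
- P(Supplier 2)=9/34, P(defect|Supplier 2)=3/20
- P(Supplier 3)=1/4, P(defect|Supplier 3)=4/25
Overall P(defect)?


P(B) = Σ P(B|Aᵢ)×P(Aᵢ)
  1/10×33/68 = 33/680
  3/20×9/34 = 27/680
  4/25×1/4 = 1/25
Sum = 109/850

P(defect) = 109/850 ≈ 12.82%


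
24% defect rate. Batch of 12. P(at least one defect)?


P(all good) = (19/25)^12 = 2213314919066161/59604644775390625
P(≥1 defect) = 57391329856324464/59604644775390625

P = 57391329856324464/59604644775390625 ≈ 96.29%


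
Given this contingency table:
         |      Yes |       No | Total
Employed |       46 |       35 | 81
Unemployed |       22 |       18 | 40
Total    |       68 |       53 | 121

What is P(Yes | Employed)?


P(Yes | Employed) = 46/(46+35) = 46/81

P(Yes|Employed) = 46/81 ≈ 56.79%


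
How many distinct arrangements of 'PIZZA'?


Letters: 5, freq: {'P': 1, 'I': 1, 'Z': 2, 'A': 1}
5!/(1!×1!×2!×1!) = 120/2 = 60

60


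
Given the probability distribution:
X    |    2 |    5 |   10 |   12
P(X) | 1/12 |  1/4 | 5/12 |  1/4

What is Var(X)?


E[X] = 103/12
E[X²] = 337/4
Var(X) = E[X²] - (E[X])² = 337/4 - 10609/144 = 1523/144

Var(X) = 1523/144 ≈ 10.5764


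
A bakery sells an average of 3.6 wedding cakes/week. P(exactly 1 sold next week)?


Poisson(λ=3.6): P(X=1) = e^(-λ)×λ^k/k!
= e^(-3.6) × 3.6^1 / 1!
≈ 0.02732372245 × 3.6 / 1 ≈ 0.098365

P(X=1) ≈ 0.098365 ≈ 9.84%


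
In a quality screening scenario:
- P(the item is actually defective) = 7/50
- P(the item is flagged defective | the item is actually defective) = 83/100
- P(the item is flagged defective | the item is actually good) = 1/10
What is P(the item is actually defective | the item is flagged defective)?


Using Bayes' theorem:
P(A|B) = P(B|A)·P(A) / P(B)

P(the item is flagged defective) = 83/100 × 7/50 + 1/10 × 43/50
= 581/5000 + 43/500 = 1011/5000

P(the item is actually defective|the item is flagged defective) = (581/5000) / (1011/5000) = 581/1011

P(the item is actually defective|the item is flagged defective) = 581/1011 ≈ 57.47%


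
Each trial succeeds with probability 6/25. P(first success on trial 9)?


Geometric: P(X=9) = (1-p)^(k-1)×p = (19/25)^8×6/25 = 101901378246/3814697265625

P(X=9) = 101901378246/3814697265625 ≈ 2.67%


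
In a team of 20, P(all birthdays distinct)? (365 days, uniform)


P(all different) = Π(365-i)/365 for i=0..19
= (365/365)×(364/365)×...×(346/365)
= 0.588562

P ≈ 0.5886 ≈ 58.86%


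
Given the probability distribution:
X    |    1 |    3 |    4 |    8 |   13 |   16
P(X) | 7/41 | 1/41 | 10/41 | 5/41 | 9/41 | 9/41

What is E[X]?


E[X] = Σ x·P(X=x)
= (1)×(7/41) + (3)×(1/41) + (4)×(10/41) + (8)×(5/41) + (13)×(9/41) + (16)×(9/41)
= 351/41

E[X] = 351/41


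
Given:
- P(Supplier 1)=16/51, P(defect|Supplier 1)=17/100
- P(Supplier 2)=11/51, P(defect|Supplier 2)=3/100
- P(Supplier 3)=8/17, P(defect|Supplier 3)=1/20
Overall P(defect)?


P(B) = Σ P(B|Aᵢ)×P(Aᵢ)
  17/100×16/51 = 4/75
  3/100×11/51 = 11/1700
  1/20×8/17 = 2/85
Sum = 1/12

P(defect) = 1/12 ≈ 8.33%


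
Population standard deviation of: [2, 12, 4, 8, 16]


Mean = 42/5
  (2-42/5)²=1024/25
  (12-42/5)²=324/25
  (4-42/5)²=484/25
  (8-42/5)²=4/25
  (16-42/5)²=1444/25
Σ(x-μ)² = 656/5
σ² = (656/5)/5 = 656/25

σ = √(656/25) ≈ 5.1225


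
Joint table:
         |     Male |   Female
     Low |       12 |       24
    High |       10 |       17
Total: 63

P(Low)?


P(Low) = (12+24)/63 = 36/63 = 4/7

P(Low) = 4/7 ≈ 57.14%


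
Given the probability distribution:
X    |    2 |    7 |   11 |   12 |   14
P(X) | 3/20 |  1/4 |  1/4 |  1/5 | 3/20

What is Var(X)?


E[X] = 93/10
E[X²] = 1013/10
Var(X) = E[X²] - (E[X])² = 1013/10 - 8649/100 = 1481/100

Var(X) = 1481/100 ≈ 14.8100


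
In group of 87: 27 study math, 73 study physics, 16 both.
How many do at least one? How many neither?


|A∪B| = 27+73-16 = 84
Neither = 87-84 = 3

At least one: 84; Neither: 3


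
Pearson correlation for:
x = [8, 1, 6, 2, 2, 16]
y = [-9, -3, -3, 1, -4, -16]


n=6, Σx=35, Σy=-34, Σxy=-355, Σx²=365, Σy²=372
r = (6×(-355) - 35×(-34))/√((6×365 - 35²)(6×372 - (-34)²))
= -940/√(965×1076) = -940/√1038340 ≈ -940/1018.9897 ≈ -0.9225

r ≈ -0.9225


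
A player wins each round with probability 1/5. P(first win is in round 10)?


Geometric: P(X=10) = (1-p)^(k-1)×p = (4/5)^9×1/5 = 262144/9765625

P(X=10) = 262144/9765625 ≈ 2.68%


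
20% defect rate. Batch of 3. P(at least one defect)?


P(all good) = (4/5)^3 = 64/125
P(≥1 defect) = 61/125

P = 61/125 ≈ 48.80%


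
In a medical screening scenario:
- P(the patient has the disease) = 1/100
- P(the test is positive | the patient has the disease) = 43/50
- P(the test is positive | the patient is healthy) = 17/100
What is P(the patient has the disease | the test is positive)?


Using Bayes' theorem:
P(A|B) = P(B|A)·P(A) / P(B)

P(the test is positive) = 43/50 × 1/100 + 17/100 × 99/100
= 43/5000 + 1683/10000 = 1769/10000

P(the patient has the disease|the test is positive) = (43/5000) / (1769/10000) = 86/1769

P(the patient has the disease|the test is positive) = 86/1769 ≈ 4.86%


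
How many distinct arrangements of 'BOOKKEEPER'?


Letters: 10, freq: {'B': 1, 'O': 2, 'K': 2, 'E': 3, 'P': 1, 'R': 1}
10!/(1!×2!×2!×3!×1!×1!) = 3628800/24 = 151200

151200


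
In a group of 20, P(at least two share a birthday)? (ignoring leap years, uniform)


P(all different) = Π(365-i)/365 for i=0..19
= 0.588562
P(match) = 1 - 0.588562 = 0.411438

P ≈ 0.4114 ≈ 41.14%


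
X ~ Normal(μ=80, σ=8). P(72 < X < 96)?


z₁=(72-80)/8=-1.0, z₂=(96-80)/8=2.0
P = Φ(2.0) - Φ(-1.0) = 0.977250 - 0.158655 = 0.818595 ≈ 0.8186

P(72 < X < 96) ≈ 0.8186


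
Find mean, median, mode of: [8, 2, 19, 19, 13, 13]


Sorted: [2, 8, 13, 13, 19, 19]
Mean = 74/6 = 37/3
Median = 13
Freq: {8: 1, 2: 1, 19: 2, 13: 2}
Mode: [13, 19]

Mean=37/3, Median=13, Mode=[13, 19]


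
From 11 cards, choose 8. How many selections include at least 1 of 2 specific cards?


Complement: C(11,8) - C(9,8) = 165 - 9 = 156

156


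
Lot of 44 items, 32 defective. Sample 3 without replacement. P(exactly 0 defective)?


Hypergeometric: C(32,0)×C(12,3)/C(44,3)
= 1×220/13244 = 5/301

P(X=0) = 5/301 ≈ 1.66%


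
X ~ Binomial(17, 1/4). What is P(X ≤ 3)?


P(X ≤ 3) = Σ P(X=i) for i=0..3
P(X=0) = 129140163/17179869184
P(X=1) = 731794257/17179869184
P(X=2) = 243931419/2147483648
P(X=3) = 406552365/2147483648
Sum = 1516201173/4294967296

P(X ≤ 3) = 1516201173/4294967296 ≈ 35.30%


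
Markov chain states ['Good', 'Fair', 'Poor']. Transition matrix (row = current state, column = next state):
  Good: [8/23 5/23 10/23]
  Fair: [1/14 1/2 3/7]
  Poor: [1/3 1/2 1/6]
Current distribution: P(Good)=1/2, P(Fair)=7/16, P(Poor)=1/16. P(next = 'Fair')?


P(next=Fair) = Σᵢ P(now=i)×P(i→Fair)
= 1/2×5/23 + 7/16×1/2 + 1/16×1/2
= 5/46 + 7/32 + 1/32 = 33/92

P = 33/92 ≈ 0.3587


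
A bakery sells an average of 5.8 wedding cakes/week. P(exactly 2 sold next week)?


Poisson(λ=5.8): P(X=2) = e^(-λ)×λ^k/k!
= e^(-5.8) × 5.8^2 / 2!
≈ 0.003027554745 × 33.64 / 2 ≈ 0.050923

P(X=2) ≈ 0.050923 ≈ 5.09%


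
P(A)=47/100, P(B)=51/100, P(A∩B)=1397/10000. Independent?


P(A)×P(B) = 2397/10000
P(A∩B) = 1397/10000
Not equal → NOT independent

No, not independent


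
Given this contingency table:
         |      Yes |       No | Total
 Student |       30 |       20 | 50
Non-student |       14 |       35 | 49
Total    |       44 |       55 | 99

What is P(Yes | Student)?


P(Yes | Student) = 30/(30+20) = 30/50 = 3/5

P(Yes|Student) = 3/5 ≈ 60.00%


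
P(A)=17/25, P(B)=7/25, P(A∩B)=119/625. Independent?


P(A)×P(B) = 119/625
P(A∩B) = 119/625
Equal ✓ → Independent

Yes, independent


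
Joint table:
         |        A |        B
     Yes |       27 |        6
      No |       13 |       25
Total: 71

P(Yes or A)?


P(Yes∨A) = P(Yes) + P(A) - P(Yes∧A)
= (33 + 40 - 27)/71 = 46/71

P = 46/71 ≈ 64.79%


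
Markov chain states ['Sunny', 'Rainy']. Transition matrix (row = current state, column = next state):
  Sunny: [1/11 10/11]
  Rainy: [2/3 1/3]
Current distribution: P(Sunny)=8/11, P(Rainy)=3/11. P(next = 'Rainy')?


P(next=Rainy) = Σᵢ P(now=i)×P(i→Rainy)
= 8/11×10/11 + 3/11×1/3
= 80/121 + 1/11 = 91/121

P = 91/121 ≈ 0.7521


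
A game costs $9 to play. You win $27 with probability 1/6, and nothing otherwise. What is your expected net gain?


E[gain] = (27-9)×1/6 + (-9)×5/6
= 3 - 15/2 = -9/2

Expected net gain = $-9/2 ≈ $-4.50


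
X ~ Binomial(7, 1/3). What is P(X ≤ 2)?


P(X ≤ 2) = Σ P(X=i) for i=0..2
P(X=0) = 128/2187
P(X=1) = 448/2187
P(X=2) = 224/729
Sum = 416/729

P(X ≤ 2) = 416/729 ≈ 57.06%


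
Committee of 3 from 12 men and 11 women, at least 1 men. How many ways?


Count by #men:
  1M,2W: C(12,1)×C(11,2)=660
  2M,1W: C(12,2)×C(11,1)=726
  3M,0W: C(12,3)×C(11,0)=220
Total = 1606

1606


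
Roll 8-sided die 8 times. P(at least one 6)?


P(no 6)^8 = (7/8)^8 = 5764801/16777216
P(≥1) = 1 - 5764801/16777216 = 11012415/16777216

P = 11012415/16777216 ≈ 65.64%


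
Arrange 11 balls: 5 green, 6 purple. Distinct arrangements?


11!/(5!×6!) = 462

462


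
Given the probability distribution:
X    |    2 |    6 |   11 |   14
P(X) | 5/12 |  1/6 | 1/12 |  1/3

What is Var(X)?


E[X] = 89/12
E[X²] = 997/12
Var(X) = E[X²] - (E[X])² = 997/12 - 7921/144 = 4043/144

Var(X) = 4043/144 ≈ 28.0764


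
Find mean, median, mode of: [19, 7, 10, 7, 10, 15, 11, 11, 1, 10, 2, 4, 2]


Sorted: [1, 2, 2, 4, 7, 7, 10, 10, 10, 11, 11, 15, 19]
Mean = 109/13
Median = 10
Freq: {19: 1, 7: 2, 10: 3, 15: 1, 11: 2, 1: 1, 2: 2, 4: 1}
Mode: [10]

Mean=109/13, Median=10, Mode=10


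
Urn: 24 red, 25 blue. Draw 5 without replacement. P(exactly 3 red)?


Hypergeometric: C(24,3)×C(25,2)/C(49,5)
= 2024×300/1906884 = 2200/6909

P(X=3) = 2200/6909 ≈ 31.84%


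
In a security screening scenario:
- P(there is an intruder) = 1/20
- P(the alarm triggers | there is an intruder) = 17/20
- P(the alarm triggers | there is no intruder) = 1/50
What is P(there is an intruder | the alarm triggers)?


Using Bayes' theorem:
P(A|B) = P(B|A)·P(A) / P(B)

P(the alarm triggers) = 17/20 × 1/20 + 1/50 × 19/20
= 17/400 + 19/1000 = 123/2000

P(there is an intruder|the alarm triggers) = (17/400) / (123/2000) = 85/123

P(there is an intruder|the alarm triggers) = 85/123 ≈ 69.11%


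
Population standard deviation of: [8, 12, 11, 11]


Mean = 42/4 = 21/2
  (8-21/2)²=25/4
  (12-21/2)²=9/4
  (11-21/2)²=1/4
  (11-21/2)²=1/4
Σ(x-μ)² = 9
σ² = 9/4

σ = √(9/4) ≈ 1.5000


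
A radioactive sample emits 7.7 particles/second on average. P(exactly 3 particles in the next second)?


Poisson(λ=7.7): P(X=3) = e^(-λ)×λ^k/k!
= e^(-7.7) × 7.7^3 / 3!
≈ 0.0004528271829 × 456.533 / 6 ≈ 0.034455

P(X=3) ≈ 0.034455 ≈ 3.45%


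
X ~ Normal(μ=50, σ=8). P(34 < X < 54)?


z₁=(34-50)/8=-2.0, z₂=(54-50)/8=0.5
P = Φ(0.5) - Φ(-2.0) = 0.691462 - 0.022750 = 0.668712 ≈ 0.6687

P(34 < X < 54) ≈ 0.6687


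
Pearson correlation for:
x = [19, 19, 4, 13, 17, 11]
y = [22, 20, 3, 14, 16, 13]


n=6, Σx=83, Σy=88, Σxy=1407, Σx²=1317, Σy²=1514
r = (6×1407 - 83×88)/√((6×1317 - 83²)(6×1514 - 88²))
= 1138/√(1013×1340) = 1138/√1357420 ≈ 1138/1165.0837 ≈ 0.9768

r ≈ 0.9768


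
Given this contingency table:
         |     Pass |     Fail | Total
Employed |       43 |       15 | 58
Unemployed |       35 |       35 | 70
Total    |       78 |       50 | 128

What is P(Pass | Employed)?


P(Pass | Employed) = 43/(43+15) = 43/58

P(Pass|Employed) = 43/58 ≈ 74.14%


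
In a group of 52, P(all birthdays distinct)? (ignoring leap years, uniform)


P(all different) = Π(365-i)/365 for i=0..51
= (365/365)×(364/365)×...×(314/365)
= 0.021995

P ≈ 0.0220 ≈ 2.20%


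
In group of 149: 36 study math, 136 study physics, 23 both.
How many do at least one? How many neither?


|A∪B| = 36+136-23 = 149
Neither = 149-149 = 0

At least one: 149; Neither: 0


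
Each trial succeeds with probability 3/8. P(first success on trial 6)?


Geometric: P(X=6) = (1-p)^(k-1)×p = (5/8)^5×3/8 = 9375/262144

P(X=6) = 9375/262144 ≈ 3.58%


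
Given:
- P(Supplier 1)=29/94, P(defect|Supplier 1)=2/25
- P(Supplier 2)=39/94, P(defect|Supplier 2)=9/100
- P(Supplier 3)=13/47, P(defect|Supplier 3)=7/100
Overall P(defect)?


P(B) = Σ P(B|Aᵢ)×P(Aᵢ)
  2/25×29/94 = 29/1175
  9/100×39/94 = 351/9400
  7/100×13/47 = 91/4700
Sum = 153/1880

P(defect) = 153/1880 ≈ 8.14%


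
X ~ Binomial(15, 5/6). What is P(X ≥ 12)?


P(X ≥ 12) = Σ P(X=i) for i=12..15
P(X=12) = 111083984375/470184984576
P(X=13) = 42724609375/156728328192
P(X=14) = 30517578125/156728328192
P(X=15) = 30517578125/470184984576
Sum = 45166015625/58773123072

P(X ≥ 12) = 45166015625/58773123072 ≈ 76.85%


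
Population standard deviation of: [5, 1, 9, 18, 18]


Mean = 51/5
  (5-51/5)²=676/25
  (1-51/5)²=2116/25
  (9-51/5)²=36/25
  (18-51/5)²=1521/25
  (18-51/5)²=1521/25
Σ(x-μ)² = 1174/5
σ² = (1174/5)/5 = 1174/25

σ = √(1174/25) ≈ 6.8527


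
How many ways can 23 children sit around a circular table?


Circular arrangements of 23 distinct objects: fix one position to break rotational symmetry.
(n-1)! = 22! = 1124000727777607680000

1124000727777607680000


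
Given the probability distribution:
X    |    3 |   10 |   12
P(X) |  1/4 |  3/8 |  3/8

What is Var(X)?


E[X] = 9
E[X²] = 375/4
Var(X) = E[X²] - (E[X])² = 375/4 - 81 = 51/4

Var(X) = 51/4 ≈ 12.7500


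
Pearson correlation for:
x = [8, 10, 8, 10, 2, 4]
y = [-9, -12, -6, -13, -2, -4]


n=6, Σx=42, Σy=-46, Σxy=-390, Σx²=348, Σy²=450
r = (6×(-390) - 42×(-46))/√((6×348 - 42²)(6×450 - (-46)²))
= -408/√(324×584) = -408/√189216 ≈ -408/434.9897 ≈ -0.9380

r ≈ -0.9380


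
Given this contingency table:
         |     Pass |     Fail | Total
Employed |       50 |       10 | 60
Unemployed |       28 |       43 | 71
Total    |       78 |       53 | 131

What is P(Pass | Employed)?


P(Pass | Employed) = 50/(50+10) = 50/60 = 5/6

P(Pass|Employed) = 5/6 ≈ 83.33%


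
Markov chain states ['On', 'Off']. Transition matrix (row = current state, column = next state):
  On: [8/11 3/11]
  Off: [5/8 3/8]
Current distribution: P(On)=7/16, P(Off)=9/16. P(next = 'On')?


P(next=On) = Σᵢ P(now=i)×P(i→On)
= 7/16×8/11 + 9/16×5/8
= 7/22 + 45/128 = 943/1408

P = 943/1408 ≈ 0.6697


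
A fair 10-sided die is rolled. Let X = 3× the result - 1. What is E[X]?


E[die] = (1+10)/2 = 11/2
E[X] = 3×11/2 - 1 = 31/2

E[X] = 31/2


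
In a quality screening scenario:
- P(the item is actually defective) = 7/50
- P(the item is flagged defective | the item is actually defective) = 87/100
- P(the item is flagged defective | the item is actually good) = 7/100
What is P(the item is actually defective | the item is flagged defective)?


Using Bayes' theorem:
P(A|B) = P(B|A)·P(A) / P(B)

P(the item is flagged defective) = 87/100 × 7/50 + 7/100 × 43/50
= 609/5000 + 301/5000 = 91/500

P(the item is actually defective|the item is flagged defective) = (609/5000) / (91/500) = 87/130

P(the item is actually defective|the item is flagged defective) = 87/130 ≈ 66.92%


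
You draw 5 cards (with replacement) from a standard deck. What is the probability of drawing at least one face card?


P(not a face card) = 40/52 = 10/13
P(none in 5 draws) = (10/13)^5 = 100000/371293
P(≥1 face card) = 1 - 100000/371293 = 271293/371293

P = 271293/371293 ≈ 73.07%


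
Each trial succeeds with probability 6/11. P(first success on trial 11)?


Geometric: P(X=11) = (1-p)^(k-1)×p = (5/11)^10×6/11 = 58593750/285311670611

P(X=11) = 58593750/285311670611 ≈ 0.02%


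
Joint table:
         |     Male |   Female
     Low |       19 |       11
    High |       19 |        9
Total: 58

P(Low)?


P(Low) = (19+11)/58 = 30/58 = 15/29

P(Low) = 15/29 ≈ 51.72%


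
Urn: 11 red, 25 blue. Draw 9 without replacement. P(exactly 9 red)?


Hypergeometric: C(11,9)×C(25,0)/C(36,9)
= 55×1/94143280 = 1/1711696

P(X=9) = 1/1711696 ≈ 0.00%


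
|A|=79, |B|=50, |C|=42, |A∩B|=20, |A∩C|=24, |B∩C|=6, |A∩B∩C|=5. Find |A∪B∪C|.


|A∪B∪C| = 79+50+42-20-24-6+5 = 126

|A∪B∪C| = 126


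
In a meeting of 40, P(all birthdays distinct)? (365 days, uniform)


P(all different) = Π(365-i)/365 for i=0..39
= (365/365)×(364/365)×...×(326/365)
= 0.108768

P ≈ 0.1088 ≈ 10.88%


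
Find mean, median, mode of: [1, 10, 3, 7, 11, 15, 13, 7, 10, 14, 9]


Sorted: [1, 3, 7, 7, 9, 10, 10, 11, 13, 14, 15]
Mean = 100/11
Median = 10
Freq: {1: 1, 10: 2, 3: 1, 7: 2, 11: 1, 15: 1, 13: 1, 14: 1, 9: 1}
Mode: [7, 10]

Mean=100/11, Median=10, Mode=[7, 10]


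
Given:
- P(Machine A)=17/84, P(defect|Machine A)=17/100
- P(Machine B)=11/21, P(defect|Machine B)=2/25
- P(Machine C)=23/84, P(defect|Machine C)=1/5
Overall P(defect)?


P(B) = Σ P(B|Aᵢ)×P(Aᵢ)
  17/100×17/84 = 289/8400
  2/25×11/21 = 22/525
  1/5×23/84 = 23/420
Sum = 367/2800

P(defect) = 367/2800 ≈ 13.11%


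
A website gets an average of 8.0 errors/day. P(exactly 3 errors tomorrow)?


Poisson(λ=8.0): P(X=3) = e^(-λ)×λ^k/k!
= e^(-8.0) × 8.0^3 / 3!
≈ 0.0003354626279 × 512 / 6 ≈ 0.028626

P(X=3) ≈ 0.028626 ≈ 2.86%


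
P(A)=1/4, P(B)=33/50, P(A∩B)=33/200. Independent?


P(A)×P(B) = 33/200
P(A∩B) = 33/200
Equal ✓ → Independent

Yes, independent


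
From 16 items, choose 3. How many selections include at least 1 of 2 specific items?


Complement: C(16,3) - C(14,3) = 560 - 364 = 196

196


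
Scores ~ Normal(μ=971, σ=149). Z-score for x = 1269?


z = (x - μ)/σ = (1269 - 971)/149 = 2.0

z = 2.0


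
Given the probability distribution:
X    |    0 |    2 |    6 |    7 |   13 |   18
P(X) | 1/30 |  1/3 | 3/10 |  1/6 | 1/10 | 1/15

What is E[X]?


E[X] = Σ x·P(X=x)
= (0)×(1/30) + (2)×(1/3) + (6)×(3/10) + (7)×(1/6) + (13)×(1/10) + (18)×(1/15)
= 92/15

E[X] = 92/15


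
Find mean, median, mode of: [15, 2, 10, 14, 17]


Sorted: [2, 10, 14, 15, 17]
Mean = 58/5
Median = 14
Freq: {15: 1, 2: 1, 10: 1, 14: 1, 17: 1}
Mode: No mode

Mean=58/5, Median=14, Mode=No mode


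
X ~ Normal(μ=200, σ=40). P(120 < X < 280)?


z₁=(120-200)/40=-2.0, z₂=(280-200)/40=2.0
P = Φ(2.0) - Φ(-2.0) = 0.977250 - 0.022750 = 0.954500 ≈ 0.9545

P(120 < X < 280) ≈ 0.9545


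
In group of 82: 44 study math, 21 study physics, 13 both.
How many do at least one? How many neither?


|A∪B| = 44+21-13 = 52
Neither = 82-52 = 30

At least one: 52; Neither: 30


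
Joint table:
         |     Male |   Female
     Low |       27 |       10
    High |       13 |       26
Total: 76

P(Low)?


P(Low) = (27+10)/76 = 37/76

P(Low) = 37/76 ≈ 48.68%


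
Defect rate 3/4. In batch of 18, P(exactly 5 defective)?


Binomial: P(X=5) = C(18,5)×p^5×(1-p)^13
= 8568 × 243/1024 × 1/67108864 = 260253/8589934592

P(X=5) = 260253/8589934592 ≈ 0.00%


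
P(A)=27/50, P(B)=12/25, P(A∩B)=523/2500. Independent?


P(A)×P(B) = 162/625
P(A∩B) = 523/2500
Not equal → NOT independent

No, not independent


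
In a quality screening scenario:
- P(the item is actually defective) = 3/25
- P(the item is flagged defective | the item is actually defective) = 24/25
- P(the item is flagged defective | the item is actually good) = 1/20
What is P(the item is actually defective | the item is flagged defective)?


Using Bayes' theorem:
P(A|B) = P(B|A)·P(A) / P(B)

P(the item is flagged defective) = 24/25 × 3/25 + 1/20 × 22/25
= 72/625 + 11/250 = 199/1250

P(the item is actually defective|the item is flagged defective) = (72/625) / (199/1250) = 144/199

P(the item is actually defective|the item is flagged defective) = 144/199 ≈ 72.36%


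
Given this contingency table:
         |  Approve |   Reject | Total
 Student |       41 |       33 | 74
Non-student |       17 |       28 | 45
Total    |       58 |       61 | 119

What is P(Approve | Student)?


P(Approve | Student) = 41/(41+33) = 41/74

P(Approve|Student) = 41/74 ≈ 55.41%


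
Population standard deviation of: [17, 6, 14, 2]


Mean = 39/4
  (17-39/4)²=841/16
  (6-39/4)²=225/16
  (14-39/4)²=289/16
  (2-39/4)²=961/16
Σ(x-μ)² = 579/4
σ² = (579/4)/4 = 579/16

σ = √(579/16) ≈ 6.0156


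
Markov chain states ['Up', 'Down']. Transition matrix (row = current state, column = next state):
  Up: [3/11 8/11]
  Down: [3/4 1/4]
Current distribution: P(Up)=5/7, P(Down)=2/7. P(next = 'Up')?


P(next=Up) = Σᵢ P(now=i)×P(i→Up)
= 5/7×3/11 + 2/7×3/4
= 15/77 + 3/14 = 9/22

P = 9/22 ≈ 0.4091


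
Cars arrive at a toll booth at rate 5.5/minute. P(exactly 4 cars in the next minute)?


Poisson(λ=5.5): P(X=4) = e^(-λ)×λ^k/k!
= e^(-5.5) × 5.5^4 / 4!
≈ 0.004086771438 × 915.0625 / 24 ≈ 0.155819

P(X=4) ≈ 0.155819 ≈ 15.58%


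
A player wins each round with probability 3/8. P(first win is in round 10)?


Geometric: P(X=10) = (1-p)^(k-1)×p = (5/8)^9×3/8 = 5859375/1073741824

P(X=10) = 5859375/1073741824 ≈ 0.55%


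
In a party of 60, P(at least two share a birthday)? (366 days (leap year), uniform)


P(all different) = Π(366-i)/366 for i=0..59
= 0.005966
P(match) = 1 - 0.005966 = 0.994034

P ≈ 0.9940 ≈ 99.40%


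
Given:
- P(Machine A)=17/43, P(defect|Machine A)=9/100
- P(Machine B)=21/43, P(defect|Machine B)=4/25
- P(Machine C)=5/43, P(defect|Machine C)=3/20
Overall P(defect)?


P(B) = Σ P(B|Aᵢ)×P(Aᵢ)
  9/100×17/43 = 153/4300
  4/25×21/43 = 84/1075
  3/20×5/43 = 3/172
Sum = 141/1075

P(defect) = 141/1075 ≈ 13.12%


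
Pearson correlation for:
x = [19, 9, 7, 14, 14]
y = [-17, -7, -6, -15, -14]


n=5, Σx=63, Σy=-59, Σxy=-834, Σx²=883, Σy²=795
r = (5×(-834) - 63×(-59))/√((5×883 - 63²)(5×795 - (-59)²))
= -453/√(446×494) = -453/√220324 ≈ -453/469.3868 ≈ -0.9651

r ≈ -0.9651


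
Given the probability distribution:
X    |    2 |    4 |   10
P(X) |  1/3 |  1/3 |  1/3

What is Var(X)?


E[X] = 16/3
E[X²] = 40
Var(X) = E[X²] - (E[X])² = 40 - 256/9 = 104/9

Var(X) = 104/9 ≈ 11.5556


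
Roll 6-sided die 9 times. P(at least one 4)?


P(no 4)^9 = (5/6)^9 = 1953125/10077696
P(≥1) = 1 - 1953125/10077696 = 8124571/10077696

P = 8124571/10077696 ≈ 80.62%


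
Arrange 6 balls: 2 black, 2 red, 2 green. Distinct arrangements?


6!/(2!×2!×2!) = 90

90


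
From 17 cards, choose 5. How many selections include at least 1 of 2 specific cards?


Complement: C(17,5) - C(15,5) = 6188 - 3003 = 3185

3185


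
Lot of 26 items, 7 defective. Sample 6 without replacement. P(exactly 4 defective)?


Hypergeometric: C(7,4)×C(19,2)/C(26,6)
= 35×171/230230 = 171/6578

P(X=4) = 171/6578 ≈ 2.60%


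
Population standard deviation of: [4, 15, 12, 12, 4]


Mean = 47/5
  (4-47/5)²=729/25
  (15-47/5)²=784/25
  (12-47/5)²=169/25
  (12-47/5)²=169/25
  (4-47/5)²=729/25
Σ(x-μ)² = 516/5
σ² = (516/5)/5 = 516/25

σ = √(516/25) ≈ 4.5431


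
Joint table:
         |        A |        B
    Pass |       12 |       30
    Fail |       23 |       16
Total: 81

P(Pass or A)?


P(Pass∨A) = P(Pass) + P(A) - P(Pass∧A)
= (42 + 35 - 12)/81 = 65/81

P = 65/81 ≈ 80.25%


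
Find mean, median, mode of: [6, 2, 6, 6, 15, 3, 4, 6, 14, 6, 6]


Sorted: [2, 3, 4, 6, 6, 6, 6, 6, 6, 14, 15]
Mean = 74/11
Median = 6
Freq: {6: 6, 2: 1, 15: 1, 3: 1, 4: 1, 14: 1}
Mode: [6]

Mean=74/11, Median=6, Mode=6


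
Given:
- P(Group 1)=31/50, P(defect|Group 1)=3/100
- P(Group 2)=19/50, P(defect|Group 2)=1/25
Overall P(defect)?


P(B) = Σ P(B|Aᵢ)×P(Aᵢ)
  3/100×31/50 = 93/5000
  1/25×19/50 = 19/1250
Sum = 169/5000

P(defect) = 169/5000 ≈ 3.38%


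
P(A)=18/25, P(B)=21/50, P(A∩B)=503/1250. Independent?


P(A)×P(B) = 189/625
P(A∩B) = 503/1250
Not equal → NOT independent

No, not independent


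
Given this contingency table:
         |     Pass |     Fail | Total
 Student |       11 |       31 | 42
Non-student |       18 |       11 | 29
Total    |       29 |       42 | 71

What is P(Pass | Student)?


P(Pass | Student) = 11/(11+31) = 11/42

P(Pass|Student) = 11/42 ≈ 26.19%


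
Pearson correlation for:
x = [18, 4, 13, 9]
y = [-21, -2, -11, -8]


n=4, Σx=44, Σy=-42, Σxy=-601, Σx²=590, Σy²=630
r = (4×(-601) - 44×(-42))/√((4×590 - 44²)(4×630 - (-42)²))
= -556/√(424×756) = -556/√320544 ≈ -556/566.1661 ≈ -0.9820

r ≈ -0.9820


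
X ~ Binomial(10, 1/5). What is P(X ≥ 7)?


P(X ≥ 7) = Σ P(X=i) for i=7..10
P(X=7) = 1536/1953125
P(X=8) = 144/1953125
P(X=9) = 8/1953125
P(X=10) = 1/9765625
Sum = 8441/9765625

P(X ≥ 7) = 8441/9765625 ≈ 0.09%


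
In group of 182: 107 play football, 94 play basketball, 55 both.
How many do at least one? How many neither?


|A∪B| = 107+94-55 = 146
Neither = 182-146 = 36

At least one: 146; Neither: 36


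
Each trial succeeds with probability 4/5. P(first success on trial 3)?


Geometric: P(X=3) = (1-p)^(k-1)×p = (1/5)^2×4/5 = 4/125

P(X=3) = 4/125 ≈ 3.20%


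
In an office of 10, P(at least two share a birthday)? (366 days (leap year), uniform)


P(all different) = Π(366-i)/366 for i=0..9
= 0.883355
P(match) = 1 - 0.883355 = 0.116645

P ≈ 0.1166 ≈ 11.66%


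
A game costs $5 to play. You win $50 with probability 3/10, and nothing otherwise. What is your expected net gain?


E[gain] = (50-5)×3/10 + (-5)×7/10
= 27/2 - 7/2 = 10

Expected net gain = $10 ≈ $10.00


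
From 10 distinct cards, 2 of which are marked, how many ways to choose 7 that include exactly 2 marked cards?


Choose 2 of the 2 marked cards and 5 of the other 8 cards:
C(2,2)×C(8,5) = 1×56 = 56

56


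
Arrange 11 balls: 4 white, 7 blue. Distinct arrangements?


11!/(4!×7!) = 330

330


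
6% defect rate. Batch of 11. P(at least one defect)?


P(all good) = (47/50)^11 = 2472159215084012303/4882812500000000000
P(≥1 defect) = 2410653284915987697/4882812500000000000

P = 2410653284915987697/4882812500000000000 ≈ 49.37%


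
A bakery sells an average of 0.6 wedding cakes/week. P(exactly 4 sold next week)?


Poisson(λ=0.6): P(X=4) = e^(-λ)×λ^k/k!
= e^(-0.6) × 0.6^4 / 4!
≈ 0.5488116361 × 0.1296 / 24 ≈ 0.002964

P(X=4) ≈ 0.002964 ≈ 0.30%


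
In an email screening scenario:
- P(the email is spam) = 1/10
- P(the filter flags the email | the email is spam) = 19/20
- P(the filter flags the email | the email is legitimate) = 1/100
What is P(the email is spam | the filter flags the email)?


Using Bayes' theorem:
P(A|B) = P(B|A)·P(A) / P(B)

P(the filter flags the email) = 19/20 × 1/10 + 1/100 × 9/10
= 19/200 + 9/1000 = 13/125

P(the email is spam|the filter flags the email) = (19/200) / (13/125) = 95/104

P(the email is spam|the filter flags the email) = 95/104 ≈ 91.35%


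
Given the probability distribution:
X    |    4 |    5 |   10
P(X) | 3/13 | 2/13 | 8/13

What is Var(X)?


E[X] = 102/13
E[X²] = 898/13
Var(X) = E[X²] - (E[X])² = 898/13 - 10404/169 = 1270/169

Var(X) = 1270/169 ≈ 7.5148


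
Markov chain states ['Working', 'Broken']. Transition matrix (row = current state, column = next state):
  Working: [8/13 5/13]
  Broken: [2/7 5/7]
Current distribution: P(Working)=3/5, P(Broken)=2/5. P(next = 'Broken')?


P(next=Broken) = Σᵢ P(now=i)×P(i→Broken)
= 3/5×5/13 + 2/5×5/7
= 3/13 + 2/7 = 47/91

P = 47/91 ≈ 0.5165


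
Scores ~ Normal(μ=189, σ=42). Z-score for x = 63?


z = (x - μ)/σ = (63 - 189)/42 = -3.0

z = -3.0


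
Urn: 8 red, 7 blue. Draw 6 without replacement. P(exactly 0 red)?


Hypergeometric: C(8,0)×C(7,6)/C(15,6)
= 1×7/5005 = 1/715

P(X=0) = 1/715 ≈ 0.14%


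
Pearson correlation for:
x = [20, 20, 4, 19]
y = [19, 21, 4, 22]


n=4, Σx=63, Σy=66, Σxy=1234, Σx²=1177, Σy²=1302
r = (4×1234 - 63×66)/√((4×1177 - 63²)(4×1302 - 66²))
= 778/√(739×852) = 778/√629628 ≈ 778/793.4910 ≈ 0.9805

r ≈ 0.9805


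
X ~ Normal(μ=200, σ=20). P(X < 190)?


z = (190-200)/20 = -0.5
P(Z < -0.5) = 0.3085

P(X < 190) ≈ 0.3085


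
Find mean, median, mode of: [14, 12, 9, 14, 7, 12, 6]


Sorted: [6, 7, 9, 12, 12, 14, 14]
Mean = 74/7
Median = 12
Freq: {14: 2, 12: 2, 9: 1, 7: 1, 6: 1}
Mode: [12, 14]

Mean=74/7, Median=12, Mode=[12, 14]


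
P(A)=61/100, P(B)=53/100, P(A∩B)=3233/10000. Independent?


P(A)×P(B) = 3233/10000
P(A∩B) = 3233/10000
Equal ✓ → Independent

Yes, independent


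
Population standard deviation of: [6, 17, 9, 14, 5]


Mean = 51/5
  (6-51/5)²=441/25
  (17-51/5)²=1156/25
  (9-51/5)²=36/25
  (14-51/5)²=361/25
  (5-51/5)²=676/25
Σ(x-μ)² = 534/5
σ² = (534/5)/5 = 534/25

σ = √(534/25) ≈ 4.6217


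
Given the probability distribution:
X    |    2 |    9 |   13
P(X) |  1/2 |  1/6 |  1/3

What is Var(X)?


E[X] = 41/6
E[X²] = 431/6
Var(X) = E[X²] - (E[X])² = 431/6 - 1681/36 = 905/36

Var(X) = 905/36 ≈ 25.1389


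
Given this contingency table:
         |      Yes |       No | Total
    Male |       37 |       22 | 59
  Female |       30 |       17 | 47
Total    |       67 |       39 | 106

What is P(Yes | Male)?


P(Yes | Male) = 37/(37+22) = 37/59

P(Yes|Male) = 37/59 ≈ 62.71%


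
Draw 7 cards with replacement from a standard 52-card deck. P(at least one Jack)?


P(not a Jack) = 48/52 = 12/13
P(none in 7 draws) = (12/13)^7 = 35831808/62748517
P(≥1 Jack) = 1 - 35831808/62748517 = 26916709/62748517

P = 26916709/62748517 ≈ 42.90%


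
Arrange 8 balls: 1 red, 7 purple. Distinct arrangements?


8!/(1!×7!) = 8

8


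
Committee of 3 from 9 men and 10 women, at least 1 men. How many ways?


Count by #men:
  1M,2W: C(9,1)×C(10,2)=405
  2M,1W: C(9,2)×C(10,1)=360
  3M,0W: C(9,3)×C(10,0)=84
Total = 849

849


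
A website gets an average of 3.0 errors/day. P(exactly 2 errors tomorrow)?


Poisson(λ=3.0): P(X=2) = e^(-λ)×λ^k/k!
= e^(-3.0) × 3.0^2 / 2!
≈ 0.04978706837 × 9 / 2 ≈ 0.224042

P(X=2) ≈ 0.224042 ≈ 22.40%


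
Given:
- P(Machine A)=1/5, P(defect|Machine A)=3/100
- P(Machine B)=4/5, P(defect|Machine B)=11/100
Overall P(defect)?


P(B) = Σ P(B|Aᵢ)×P(Aᵢ)
  3/100×1/5 = 3/500
  11/100×4/5 = 11/125
Sum = 47/500

P(defect) = 47/500 ≈ 9.40%


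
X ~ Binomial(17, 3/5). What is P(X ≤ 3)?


P(X ≤ 3) = Σ P(X=i) for i=0..3
P(X=0) = 131072/762939453125
P(X=1) = 3342336/762939453125
P(X=2) = 40108032/762939453125
P(X=3) = 60162048/152587890625
Sum = 68878336/152587890625

P(X ≤ 3) = 68878336/152587890625 ≈ 0.05%


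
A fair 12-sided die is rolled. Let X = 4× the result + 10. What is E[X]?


E[die] = (1+12)/2 = 13/2
E[X] = 4×13/2 + 10 = 36

E[X] = 36


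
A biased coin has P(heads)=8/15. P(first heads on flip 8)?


Geometric: P(X=8) = (1-p)^(k-1)×p = (7/15)^7×8/15 = 6588344/2562890625

P(X=8) = 6588344/2562890625 ≈ 0.26%


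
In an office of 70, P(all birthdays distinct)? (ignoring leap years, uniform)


P(all different) = Π(365-i)/365 for i=0..69
= (365/365)×(364/365)×...×(296/365)
= 0.000840

P ≈ 0.0008 ≈ 0.08%


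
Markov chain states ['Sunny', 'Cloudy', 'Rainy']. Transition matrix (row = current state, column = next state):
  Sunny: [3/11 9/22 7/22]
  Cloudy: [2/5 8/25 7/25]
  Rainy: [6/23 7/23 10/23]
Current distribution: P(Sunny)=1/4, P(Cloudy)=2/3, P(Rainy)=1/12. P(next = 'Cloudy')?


P(next=Cloudy) = Σᵢ P(now=i)×P(i→Cloudy)
= 1/4×9/22 + 2/3×8/25 + 1/12×7/23
= 9/88 + 16/75 + 7/276 = 17253/50600

P = 17253/50600 ≈ 0.3410


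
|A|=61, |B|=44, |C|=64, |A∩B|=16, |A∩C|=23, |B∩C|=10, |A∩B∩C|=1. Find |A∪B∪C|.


|A∪B∪C| = 61+44+64-16-23-10+1 = 121

|A∪B∪C| = 121


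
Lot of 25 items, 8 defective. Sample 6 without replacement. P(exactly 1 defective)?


Hypergeometric: C(8,1)×C(17,5)/C(25,6)
= 8×6188/177100 = 1768/6325

P(X=1) = 1768/6325 ≈ 27.95%


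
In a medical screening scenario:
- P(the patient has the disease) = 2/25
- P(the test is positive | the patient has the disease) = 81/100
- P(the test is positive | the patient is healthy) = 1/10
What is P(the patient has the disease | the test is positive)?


Using Bayes' theorem:
P(A|B) = P(B|A)·P(A) / P(B)

P(the test is positive) = 81/100 × 2/25 + 1/10 × 23/25
= 81/1250 + 23/250 = 98/625

P(the patient has the disease|the test is positive) = (81/1250) / (98/625) = 81/196

P(the patient has the disease|the test is positive) = 81/196 ≈ 41.33%


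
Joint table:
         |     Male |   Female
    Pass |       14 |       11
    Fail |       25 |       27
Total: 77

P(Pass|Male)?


P(Pass|Male) = 14/(14+25) = 14/39

P = 14/39 ≈ 35.90%


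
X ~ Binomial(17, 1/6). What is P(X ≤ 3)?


P(X ≤ 3) = Σ P(X=i) for i=0..3
P(X=0) = 762939453125/16926659444736
P(X=1) = 2593994140625/16926659444736
P(X=2) = 518798828125/2115832430592
P(X=3) = 518798828125/2115832430592
Sum = 5828857421875/8463329722368

P(X ≤ 3) = 5828857421875/8463329722368 ≈ 68.87%


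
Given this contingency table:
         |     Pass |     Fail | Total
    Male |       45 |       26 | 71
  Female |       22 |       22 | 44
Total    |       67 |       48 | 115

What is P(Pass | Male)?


P(Pass | Male) = 45/(45+26) = 45/71

P(Pass|Male) = 45/71 ≈ 63.38%


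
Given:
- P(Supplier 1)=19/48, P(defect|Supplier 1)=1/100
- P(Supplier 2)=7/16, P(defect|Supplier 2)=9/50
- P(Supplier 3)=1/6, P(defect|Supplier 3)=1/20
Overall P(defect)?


P(B) = Σ P(B|Aᵢ)×P(Aᵢ)
  1/100×19/48 = 19/4800
  9/50×7/16 = 63/800
  1/20×1/6 = 1/120
Sum = 437/4800

P(defect) = 437/4800 ≈ 9.10%


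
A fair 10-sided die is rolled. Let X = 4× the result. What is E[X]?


E[die] = (1+10)/2 = 11/2
E[X] = 4 × 11/2 = 22

E[X] = 22


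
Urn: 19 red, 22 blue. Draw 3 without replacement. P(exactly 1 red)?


Hypergeometric: C(19,1)×C(22,2)/C(41,3)
= 19×231/10660 = 4389/10660

P(X=1) = 4389/10660 ≈ 41.17%


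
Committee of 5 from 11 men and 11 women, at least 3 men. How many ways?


Count by #men:
  3M,2W: C(11,3)×C(11,2)=9075
  4M,1W: C(11,4)×C(11,1)=3630
  5M,0W: C(11,5)×C(11,0)=462
Total = 13167

13167


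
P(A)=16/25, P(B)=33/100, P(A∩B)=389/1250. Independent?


P(A)×P(B) = 132/625
P(A∩B) = 389/1250
Not equal → NOT independent

No, not independent


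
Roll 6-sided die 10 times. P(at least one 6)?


P(no 6)^10 = (5/6)^10 = 9765625/60466176
P(≥1) = 1 - 9765625/60466176 = 50700551/60466176

P = 50700551/60466176 ≈ 83.85%


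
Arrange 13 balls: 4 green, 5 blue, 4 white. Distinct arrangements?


13!/(4!×5!×4!) = 90090

90090


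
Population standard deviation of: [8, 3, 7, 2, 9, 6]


Mean = 35/6
  (8-35/6)²=169/36
  (3-35/6)²=289/36
  (7-35/6)²=49/36
  (2-35/6)²=529/36
  (9-35/6)²=361/36
  (6-35/6)²=1/36
Σ(x-μ)² = 233/6
σ² = (233/6)/6 = 233/36

σ = √(233/36) ≈ 2.5441


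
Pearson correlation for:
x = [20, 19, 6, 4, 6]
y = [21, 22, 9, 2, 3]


n=5, Σx=55, Σy=57, Σxy=918, Σx²=849, Σy²=1019
r = (5×918 - 55×57)/√((5×849 - 55²)(5×1019 - 57²))
= 1455/√(1220×1846) = 1455/√2252120 ≈ 1455/1500.7065 ≈ 0.9695

r ≈ 0.9695


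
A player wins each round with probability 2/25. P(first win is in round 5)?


Geometric: P(X=5) = (1-p)^(k-1)×p = (23/25)^4×2/25 = 559682/9765625

P(X=5) = 559682/9765625 ≈ 5.73%


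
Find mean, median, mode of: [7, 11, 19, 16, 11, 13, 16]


Sorted: [7, 11, 11, 13, 16, 16, 19]
Mean = 93/7
Median = 13
Freq: {7: 1, 11: 2, 19: 1, 16: 2, 13: 1}
Mode: [11, 16]

Mean=93/7, Median=13, Mode=[11, 16]


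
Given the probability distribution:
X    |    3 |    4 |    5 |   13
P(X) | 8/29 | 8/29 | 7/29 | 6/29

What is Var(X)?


E[X] = 169/29
E[X²] = 1389/29
Var(X) = E[X²] - (E[X])² = 1389/29 - 28561/841 = 11720/841

Var(X) = 11720/841 ≈ 13.9358


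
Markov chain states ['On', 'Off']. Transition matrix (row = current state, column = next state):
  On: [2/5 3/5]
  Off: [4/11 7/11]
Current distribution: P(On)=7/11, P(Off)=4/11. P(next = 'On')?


P(next=On) = Σᵢ P(now=i)×P(i→On)
= 7/11×2/5 + 4/11×4/11
= 14/55 + 16/121 = 234/605

P = 234/605 ≈ 0.3868


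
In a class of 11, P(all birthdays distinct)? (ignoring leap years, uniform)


P(all different) = Π(365-i)/365 for i=0..10
= (365/365)×(364/365)×...×(355/365)
= 0.858859

P ≈ 0.8589 ≈ 85.89%


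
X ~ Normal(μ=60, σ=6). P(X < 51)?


z = (51-60)/6 = -1.5
P(Z < -1.5) = 0.0668

P(X < 51) ≈ 0.0668


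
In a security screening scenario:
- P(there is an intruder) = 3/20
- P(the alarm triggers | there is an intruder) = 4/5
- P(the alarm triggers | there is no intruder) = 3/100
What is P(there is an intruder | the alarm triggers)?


Using Bayes' theorem:
P(A|B) = P(B|A)·P(A) / P(B)

P(the alarm triggers) = 4/5 × 3/20 + 3/100 × 17/20
= 3/25 + 51/2000 = 291/2000

P(there is an intruder|the alarm triggers) = (3/25) / (291/2000) = 80/97

P(there is an intruder|the alarm triggers) = 80/97 ≈ 82.47%


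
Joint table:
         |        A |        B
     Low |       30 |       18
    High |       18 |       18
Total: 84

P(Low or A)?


P(Low∨A) = P(Low) + P(A) - P(Low∧A)
= (48 + 48 - 30)/84 = 66/84 = 11/14

P = 11/14 ≈ 78.57%


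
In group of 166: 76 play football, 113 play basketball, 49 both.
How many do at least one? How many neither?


|A∪B| = 76+113-49 = 140
Neither = 166-140 = 26

At least one: 140; Neither: 26


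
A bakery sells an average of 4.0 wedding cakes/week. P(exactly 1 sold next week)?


Poisson(λ=4.0): P(X=1) = e^(-λ)×λ^k/k!
= e^(-4.0) × 4.0^1 / 1!
≈ 0.01831563889 × 4 / 1 ≈ 0.073263

P(X=1) ≈ 0.073263 ≈ 7.33%


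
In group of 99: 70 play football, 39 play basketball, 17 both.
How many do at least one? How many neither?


|A∪B| = 70+39-17 = 92
Neither = 99-92 = 7

At least one: 92; Neither: 7


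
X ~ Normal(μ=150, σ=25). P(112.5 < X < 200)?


z₁=(112.5-150)/25=-1.5, z₂=(200-150)/25=2.0
P = Φ(2.0) - Φ(-1.5) = 0.977250 - 0.066807 = 0.910443 ≈ 0.9104

P(112.5 < X < 200) ≈ 0.9104


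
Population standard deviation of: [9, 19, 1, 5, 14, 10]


Mean = 58/6 = 29/3
  (9-29/3)²=4/9
  (19-29/3)²=784/9
  (1-29/3)²=676/9
  (5-29/3)²=196/9
  (14-29/3)²=169/9
  (10-29/3)²=1/9
Σ(x-μ)² = 610/3
σ² = (610/3)/6 = 305/9

σ = √(305/9) ≈ 5.8214


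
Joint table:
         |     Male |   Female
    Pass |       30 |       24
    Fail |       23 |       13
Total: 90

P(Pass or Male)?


P(Pass∨Male) = P(Pass) + P(Male) - P(Pass∧Male)
= (54 + 53 - 30)/90 = 77/90

P = 77/90 ≈ 85.56%


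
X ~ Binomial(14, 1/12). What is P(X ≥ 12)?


P(X ≥ 12) = Σ P(X=i) for i=12..14
P(X=12) = 11011/1283918464548864
P(X=13) = 77/641959232274432
P(X=14) = 1/1283918464548864
Sum = 1861/213986410758144

P(X ≥ 12) = 1861/213986410758144 ≈ 0.00%


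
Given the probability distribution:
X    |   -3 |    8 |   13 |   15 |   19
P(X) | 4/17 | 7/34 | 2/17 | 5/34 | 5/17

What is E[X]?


E[X] = Σ x·P(X=x)
= (-3)×(4/17) + (8)×(7/34) + (13)×(2/17) + (15)×(5/34) + (19)×(5/17)
= 349/34

E[X] = 349/34


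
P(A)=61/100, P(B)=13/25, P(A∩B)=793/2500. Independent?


P(A)×P(B) = 793/2500
P(A∩B) = 793/2500
Equal ✓ → Independent

Yes, independent


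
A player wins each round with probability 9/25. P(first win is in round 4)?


Geometric: P(X=4) = (1-p)^(k-1)×p = (16/25)^3×9/25 = 36864/390625

P(X=4) = 36864/390625 ≈ 9.44%
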